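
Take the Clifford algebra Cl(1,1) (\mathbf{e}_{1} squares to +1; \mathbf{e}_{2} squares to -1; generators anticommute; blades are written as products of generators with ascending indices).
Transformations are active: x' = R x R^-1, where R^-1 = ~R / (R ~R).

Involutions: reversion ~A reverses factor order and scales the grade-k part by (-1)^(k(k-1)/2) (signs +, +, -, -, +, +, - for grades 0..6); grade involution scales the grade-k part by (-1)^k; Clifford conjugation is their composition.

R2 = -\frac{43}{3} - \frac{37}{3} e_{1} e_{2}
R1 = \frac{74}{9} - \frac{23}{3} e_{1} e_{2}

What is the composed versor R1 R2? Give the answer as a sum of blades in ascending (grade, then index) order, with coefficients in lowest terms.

Distribute over the terms of R1 (each basis-blade product reordered to ascending indices, repeated generators contracted through their squares):
(\frac{74}{9}) R2 = -\frac{3182}{27} - \frac{2738}{27} e_{1} e_{2}
(-\frac{23}{3} e_{1} e_{2}) R2 = \frac{851}{9} + \frac{989}{9} e_{1} e_{2}
Summing the partial products and collecting blades:
Answer: -\frac{629}{27} + \frac{229}{27} e_{1} e_{2}


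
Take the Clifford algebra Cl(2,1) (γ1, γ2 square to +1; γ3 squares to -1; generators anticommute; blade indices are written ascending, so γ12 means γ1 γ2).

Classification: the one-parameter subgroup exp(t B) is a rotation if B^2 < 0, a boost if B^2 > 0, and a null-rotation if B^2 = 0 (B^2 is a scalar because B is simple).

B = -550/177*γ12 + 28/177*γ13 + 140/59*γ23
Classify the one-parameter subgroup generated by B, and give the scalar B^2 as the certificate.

B^2 term by term: the squares give (-550/177)^2*(γ12)^2 + (28/177)^2*(γ13)^2 + (140/59)^2*(γ23)^2 = 302500/31329*(-1) + 784/31329*(+1) + 19600/3481*(+1) = -4 (each basis 2-blade squares to minus the product of its generators' squares); cross terms between blades sharing an index anticommute and cancel. So B^2 = -4.
Answer: rotation, certificate B^2 = -4. Certificate logic: -4 is a conjugation-invariant scalar, so its sign fixes rotation versus boost versus null-rotation outright.


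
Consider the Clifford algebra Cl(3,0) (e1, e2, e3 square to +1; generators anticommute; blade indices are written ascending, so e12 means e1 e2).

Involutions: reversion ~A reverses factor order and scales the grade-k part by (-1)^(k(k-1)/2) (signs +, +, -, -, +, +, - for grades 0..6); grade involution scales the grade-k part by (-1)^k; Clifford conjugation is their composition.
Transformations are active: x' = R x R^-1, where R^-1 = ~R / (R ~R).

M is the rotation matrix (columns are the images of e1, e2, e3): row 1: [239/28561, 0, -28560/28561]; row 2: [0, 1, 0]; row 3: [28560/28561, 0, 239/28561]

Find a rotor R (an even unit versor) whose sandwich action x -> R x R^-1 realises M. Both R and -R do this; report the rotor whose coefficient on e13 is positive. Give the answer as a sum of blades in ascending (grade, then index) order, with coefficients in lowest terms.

Method: write R = a + b12*e12 + b13*e13 + b23*e23 with a^2 + b12^2 + b13^2 + b23^2 = 1 (so R^-1 = ~R). Expanding the columns R e_j ~R gives tr M = 4a^2 - 1 and, from the antisymmetric part, M21 - M12 = -4a*b12, M13 - M31 = 4a*b13, M32 - M23 = -4a*b23.
Here tr M = 29039/28561, so a^2 = (1 + tr M)/4 = 14400/28561 and a = ±120/169. Taking a = 120/169: M21 - M12 = 0, M13 - M31 = -57120/28561, M32 - M23 = 0, giving b12 = 0, b13 = -119/169, b23 = 0, i.e. R = 120/169 - 119/169*e13.
Its e13 coefficient is negative, so report the other preimage -R.
Answer: -120/169 + 119/169*e13. Why the constraint matters: R and -R act identically through the sandwich — M has trace 29039/28561 either way — so only the sign condition on e13 picks one of the two preimages.


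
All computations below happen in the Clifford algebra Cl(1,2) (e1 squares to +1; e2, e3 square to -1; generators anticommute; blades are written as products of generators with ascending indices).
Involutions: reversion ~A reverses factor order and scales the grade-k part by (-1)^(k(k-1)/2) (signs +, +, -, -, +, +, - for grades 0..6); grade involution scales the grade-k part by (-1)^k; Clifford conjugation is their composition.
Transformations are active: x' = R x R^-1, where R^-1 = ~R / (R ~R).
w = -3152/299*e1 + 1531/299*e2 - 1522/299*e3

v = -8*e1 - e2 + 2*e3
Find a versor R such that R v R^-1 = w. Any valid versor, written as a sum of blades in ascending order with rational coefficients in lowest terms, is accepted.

Here q(v) = q(w) = 59; the classical choice R = v + w = -5544/299*e1 + 1232/299*e2 - 924/299*e3 then realises v -> w under the sandwich.
Answer: -5544/299*e1 + 1232/299*e2 - 924/299*e3


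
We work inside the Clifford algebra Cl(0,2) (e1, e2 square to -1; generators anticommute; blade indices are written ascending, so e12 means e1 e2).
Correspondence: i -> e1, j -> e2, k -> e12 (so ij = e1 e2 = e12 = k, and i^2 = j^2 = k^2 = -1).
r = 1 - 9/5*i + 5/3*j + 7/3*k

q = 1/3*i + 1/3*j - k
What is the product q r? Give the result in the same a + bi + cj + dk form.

In blades: q = 1/3*e1 + 1/3*e2 - e12, r = 1 - 9/5*e1 + 5/3*e2 + 7/3*e12.
Distribute q over r term by term (generator squares from the signature, products reordered to ascending indices): (1/3*e1)*r = 3/5 + 1/3*e1 - 7/9*e2 + 5/9*e12; (1/3*e2)*r = -5/9 + 7/9*e1 + 1/3*e2 + 3/5*e12; (-e12)*r = 7/3 + 5/3*e1 + 9/5*e2 - e12.
Sum: 107/45 + 25/9*e1 + 61/45*e2 + 7/45*e12; translating back through the correspondence:
Answer: 107/45 + 25/9*i + 61/45*j + 7/45*k


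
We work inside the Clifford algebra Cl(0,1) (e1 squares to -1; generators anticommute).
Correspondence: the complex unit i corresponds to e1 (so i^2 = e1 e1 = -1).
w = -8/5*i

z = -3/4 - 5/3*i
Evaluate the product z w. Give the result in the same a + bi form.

In blades: z = -3/4 - 5/3*e1, w = -8/5*e1.
Distribute z over w term by term (generator squares from the signature, products reordered to ascending indices): (-3/4)*w = 6/5*e1; (-5/3*e1)*w = -8/3.
Sum: -8/3 + 6/5*e1; translating back through the correspondence:
Answer: -8/3 + 6/5*i


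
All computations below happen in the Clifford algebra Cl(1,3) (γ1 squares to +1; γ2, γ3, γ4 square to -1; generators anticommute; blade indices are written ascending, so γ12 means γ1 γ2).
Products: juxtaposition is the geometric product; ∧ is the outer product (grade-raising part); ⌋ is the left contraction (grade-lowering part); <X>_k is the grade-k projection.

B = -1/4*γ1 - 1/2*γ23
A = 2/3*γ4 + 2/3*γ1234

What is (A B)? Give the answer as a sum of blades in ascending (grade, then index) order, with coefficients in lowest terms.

step 1: 1/2*γ14 - 1/6*γ234
Answer: 1/2*γ14 - 1/6*γ234


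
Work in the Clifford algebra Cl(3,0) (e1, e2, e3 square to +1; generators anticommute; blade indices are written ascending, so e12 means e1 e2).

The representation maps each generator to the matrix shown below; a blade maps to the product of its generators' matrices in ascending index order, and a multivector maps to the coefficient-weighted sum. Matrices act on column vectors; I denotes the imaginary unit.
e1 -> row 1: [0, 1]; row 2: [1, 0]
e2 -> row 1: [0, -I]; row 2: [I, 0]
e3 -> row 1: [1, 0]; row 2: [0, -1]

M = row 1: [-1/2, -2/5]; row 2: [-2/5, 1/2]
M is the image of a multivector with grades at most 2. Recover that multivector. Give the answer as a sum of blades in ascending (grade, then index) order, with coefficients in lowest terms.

Method: 1, rho(e1), rho(e2), rho(e3) form a trace-orthogonal basis of the 2x2 complex matrices (tr(X Y) = 2 if X = Y, else 0), so M = m0*1 + m1*rho(e1) + m2*rho(e2) + m3*rho(e3) with m0 = tr(M)/2 = 0, m1 = tr(M rho(e1))/2 = -2/5, m2 = tr(M rho(e2))/2 = 0, m3 = tr(M rho(e3))/2 = -1/2.
Multiplying table entries, the bivector images are rho(e12) = I*rho(e3), rho(e13) = -I*rho(e2), rho(e23) = I*rho(e1); with real blade coefficients the real parts of m0..m3 are the coefficients of 1, e1, e2, e3 and the imaginary parts give the bivectors (e23: Im m1, e13: -Im m2, e12: Im m3).
Answer: -2/5*e1 - 1/2*e3


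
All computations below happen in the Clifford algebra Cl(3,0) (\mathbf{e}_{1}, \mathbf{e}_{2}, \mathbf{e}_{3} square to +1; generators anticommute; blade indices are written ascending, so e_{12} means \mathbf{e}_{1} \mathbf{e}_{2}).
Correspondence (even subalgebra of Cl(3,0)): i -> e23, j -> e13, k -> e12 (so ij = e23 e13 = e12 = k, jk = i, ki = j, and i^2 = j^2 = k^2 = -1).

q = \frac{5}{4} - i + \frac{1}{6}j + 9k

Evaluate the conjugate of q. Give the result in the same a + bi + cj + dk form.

In blades: q = \frac{5}{4} + 9 e_{12} + \frac{1}{6} e_{13} - e_{23}.
Quaternion conjugation is reversion on the even subalgebra: the scalar is fixed and every grade-2 blade flips sign, giving \frac{5}{4} - 9 e_{12} - \frac{1}{6} e_{13} + e_{23}; translating back:
Answer: \frac{5}{4} + i - \frac{1}{6}j - 9k


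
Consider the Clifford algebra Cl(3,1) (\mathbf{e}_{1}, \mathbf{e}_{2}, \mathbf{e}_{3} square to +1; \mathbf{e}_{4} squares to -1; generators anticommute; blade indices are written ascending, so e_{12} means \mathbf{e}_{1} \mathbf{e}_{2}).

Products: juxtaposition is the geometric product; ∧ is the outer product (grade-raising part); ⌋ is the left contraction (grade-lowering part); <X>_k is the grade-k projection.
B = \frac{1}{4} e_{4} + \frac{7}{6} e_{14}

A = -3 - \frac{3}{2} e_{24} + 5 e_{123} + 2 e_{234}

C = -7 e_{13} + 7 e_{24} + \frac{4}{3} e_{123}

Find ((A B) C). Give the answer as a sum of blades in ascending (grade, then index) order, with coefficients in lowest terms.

step 1: \frac{3}{8} e_{2} - \frac{3}{4} e_{4} + \frac{7}{4} e_{12} - \frac{7}{2} e_{14} - \frac{1}{2} e_{23} + \frac{7}{3} e_{123} + \frac{35}{6} e_{234} + \frac{5}{4} e_{1234}
step 2: -\frac{28}{9} + \frac{2}{3} e_{1} - \frac{259}{12} e_{2} - \frac{259}{6} e_{3} + \frac{103}{24} e_{4} - 21 e_{12} - \frac{37}{4} e_{13} + \frac{721}{36} e_{14} + \frac{49}{4} e_{23} - \frac{35}{4} e_{24} + 28 e_{34} + \frac{21}{8} e_{123} - \frac{245}{6} e_{124} - \frac{133}{12} e_{134} + \frac{14}{3} e_{234} + e_{1234}
Answer: -\frac{28}{9} + \frac{2}{3} e_{1} - \frac{259}{12} e_{2} - \frac{259}{6} e_{3} + \frac{103}{24} e_{4} - 21 e_{12} - \frac{37}{4} e_{13} + \frac{721}{36} e_{14} + \frac{49}{4} e_{23} - \frac{35}{4} e_{24} + 28 e_{34} + \frac{21}{8} e_{123} - \frac{245}{6} e_{124} - \frac{133}{12} e_{134} + \frac{14}{3} e_{234} + e_{1234}


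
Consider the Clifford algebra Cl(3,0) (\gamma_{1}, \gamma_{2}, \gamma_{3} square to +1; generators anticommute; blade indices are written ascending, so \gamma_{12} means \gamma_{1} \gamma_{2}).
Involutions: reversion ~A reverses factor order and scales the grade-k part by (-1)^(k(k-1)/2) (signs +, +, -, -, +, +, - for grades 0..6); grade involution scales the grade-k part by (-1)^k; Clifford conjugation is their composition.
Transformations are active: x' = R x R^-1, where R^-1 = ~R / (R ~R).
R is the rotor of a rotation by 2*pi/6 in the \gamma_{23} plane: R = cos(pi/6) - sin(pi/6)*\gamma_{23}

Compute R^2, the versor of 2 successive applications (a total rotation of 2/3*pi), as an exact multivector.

Half-angle bookkeeping: 2 applications in \gamma_{23} add up to rotor phase 2*pi/6 = \frac{\pi}{3}, so R^2 = cos(\frac{\pi}{3}) - sin(\frac{\pi}{3})*\gamma_{23}.
cos(\frac{\pi}{3}) = \frac{1}{2} and sin(\frac{\pi}{3}) = \frac{\sqrt{3}}{2}, so R^2 = \frac{1}{2} - \frac{\sqrt{3}}{2} \gamma_{23}. The net rotation is 2/3*pi; the rotor keeps the half-angle phase exactly.
Answer: \frac{1}{2} - \frac{\sqrt{3}}{2} \gamma_{23}


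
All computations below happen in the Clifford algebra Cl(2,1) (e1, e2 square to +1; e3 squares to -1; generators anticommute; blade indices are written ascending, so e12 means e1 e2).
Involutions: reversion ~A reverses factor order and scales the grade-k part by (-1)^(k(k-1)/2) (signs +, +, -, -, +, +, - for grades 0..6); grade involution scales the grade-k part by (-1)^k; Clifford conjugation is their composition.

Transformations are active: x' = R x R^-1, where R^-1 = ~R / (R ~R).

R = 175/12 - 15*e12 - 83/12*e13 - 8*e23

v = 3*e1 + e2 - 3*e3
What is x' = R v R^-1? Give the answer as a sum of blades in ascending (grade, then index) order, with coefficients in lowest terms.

~R = 175/12 + 15*e12 + 83/12*e13 + 8*e23, and R ~R = 1955/6, so R^-1 = ~R / (1955/6).
R v = 8*e1 + 427/12*e2 - 15*e3 + 335/12*e123
Answer: -21/23*e1 + e2 - 21/23*e3


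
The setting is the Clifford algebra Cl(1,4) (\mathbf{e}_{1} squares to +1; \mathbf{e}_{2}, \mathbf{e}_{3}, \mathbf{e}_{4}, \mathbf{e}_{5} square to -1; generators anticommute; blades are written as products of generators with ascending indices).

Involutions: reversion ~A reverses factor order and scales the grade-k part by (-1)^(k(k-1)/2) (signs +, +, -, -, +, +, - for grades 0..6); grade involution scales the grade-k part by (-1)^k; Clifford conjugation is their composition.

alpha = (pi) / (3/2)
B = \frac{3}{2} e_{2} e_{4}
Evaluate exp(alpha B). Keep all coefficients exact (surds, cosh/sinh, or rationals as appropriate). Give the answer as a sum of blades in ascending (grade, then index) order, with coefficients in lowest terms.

B^2 = (\frac{3}{2})^2*(e_{2} e_{4})^2 = \frac{9}{4}*(-1) = -\frac{9}{4} (a basis 2-blade squares to minus the product of its generators' squares).
B^2 = -\frac{9}{4} — circular case — the even/odd split gives cos and sin: l = \frac{3}{2}, alpha*l = \pi, so exp(alpha B) = cos(\pi) + (sin(\pi)/(\frac{3}{2}))*B = -1 + (0)*B.
Answer: -1


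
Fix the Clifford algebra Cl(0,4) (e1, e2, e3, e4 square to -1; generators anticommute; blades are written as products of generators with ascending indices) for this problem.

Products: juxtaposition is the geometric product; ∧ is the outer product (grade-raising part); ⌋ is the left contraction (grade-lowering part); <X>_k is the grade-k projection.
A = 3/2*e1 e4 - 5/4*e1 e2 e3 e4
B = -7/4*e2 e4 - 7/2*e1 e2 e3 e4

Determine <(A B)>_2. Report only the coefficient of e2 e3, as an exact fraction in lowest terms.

step 1: 35/8 - 21/8*e1 e2 + 35/16*e1 e3 + 21/4*e2 e3
step 2: -21/8*e1 e2 + 35/16*e1 e3 + 21/4*e2 e3
Answer: 21/4


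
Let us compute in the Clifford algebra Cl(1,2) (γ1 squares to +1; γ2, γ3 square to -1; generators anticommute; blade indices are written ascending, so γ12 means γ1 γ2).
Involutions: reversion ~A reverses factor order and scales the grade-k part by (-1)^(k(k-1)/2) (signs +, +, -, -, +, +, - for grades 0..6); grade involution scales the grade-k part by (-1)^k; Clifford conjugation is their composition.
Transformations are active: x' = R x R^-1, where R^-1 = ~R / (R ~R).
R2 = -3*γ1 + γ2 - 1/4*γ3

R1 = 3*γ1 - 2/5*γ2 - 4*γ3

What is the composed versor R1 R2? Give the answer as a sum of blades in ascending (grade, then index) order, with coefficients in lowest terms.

Distribute over the terms of R1 (each basis-blade product reordered to ascending indices, repeated generators contracted through their squares):
(3*γ1) R2 = -9 + 3*γ12 - 3/4*γ13
(-2/5*γ2) R2 = 2/5 - 6/5*γ12 + 1/10*γ23
(-4*γ3) R2 = -1 - 12*γ13 + 4*γ23
Summing the partial products and collecting blades:
Answer: -48/5 + 9/5*γ12 - 51/4*γ13 + 41/10*γ23


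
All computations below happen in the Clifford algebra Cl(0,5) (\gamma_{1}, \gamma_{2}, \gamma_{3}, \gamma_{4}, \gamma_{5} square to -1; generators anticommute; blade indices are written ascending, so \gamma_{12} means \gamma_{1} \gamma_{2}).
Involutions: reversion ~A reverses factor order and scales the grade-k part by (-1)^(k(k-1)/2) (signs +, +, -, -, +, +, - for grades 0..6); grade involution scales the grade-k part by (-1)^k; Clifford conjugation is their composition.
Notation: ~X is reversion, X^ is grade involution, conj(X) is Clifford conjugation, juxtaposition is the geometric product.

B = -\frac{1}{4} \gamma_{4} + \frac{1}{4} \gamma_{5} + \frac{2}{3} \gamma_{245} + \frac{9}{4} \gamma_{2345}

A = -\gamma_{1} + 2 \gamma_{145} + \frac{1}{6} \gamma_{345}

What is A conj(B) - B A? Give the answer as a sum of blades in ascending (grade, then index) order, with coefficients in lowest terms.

first term: -\frac{3}{8} \gamma_{2} - \frac{4}{3} \gamma_{12} + \frac{1}{4} \gamma_{14} + \frac{3}{4} \gamma_{15} + \frac{1}{9} \gamma_{23} + \frac{1}{24} \gamma_{34} + \frac{1}{24} \gamma_{35} - \frac{9}{2} \gamma_{123} - \frac{2}{3} \gamma_{1245} - \frac{9}{4} \gamma_{12345}
second term: \frac{3}{8} \gamma_{2} + \frac{4}{3} \gamma_{12} - \frac{3}{4} \gamma_{14} - \frac{1}{4} \gamma_{15} - \frac{1}{9} \gamma_{23} - \frac{1}{24} \gamma_{34} - \frac{1}{24} \gamma_{35} - \frac{9}{2} \gamma_{123} + \frac{2}{3} \gamma_{1245} - \frac{9}{4} \gamma_{12345}
Answer: -\frac{3}{4} \gamma_{2} - \frac{8}{3} \gamma_{12} + \gamma_{14} + \gamma_{15} + \frac{2}{9} \gamma_{23} + \frac{1}{12} \gamma_{34} + \frac{1}{12} \gamma_{35} - \frac{4}{3} \gamma_{1245}


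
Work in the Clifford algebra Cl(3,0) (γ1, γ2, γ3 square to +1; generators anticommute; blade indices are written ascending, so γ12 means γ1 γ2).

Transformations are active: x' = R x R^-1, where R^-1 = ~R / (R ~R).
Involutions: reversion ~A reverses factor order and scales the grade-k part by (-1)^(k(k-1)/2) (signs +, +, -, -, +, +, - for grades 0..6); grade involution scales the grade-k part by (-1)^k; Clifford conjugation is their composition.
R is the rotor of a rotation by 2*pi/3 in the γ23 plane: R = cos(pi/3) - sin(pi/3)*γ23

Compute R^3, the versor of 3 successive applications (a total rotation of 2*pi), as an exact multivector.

Rotor phase runs at HALF the rotation angle; powers of one rotor simply add phase, so after 3 steps in γ23 the phase is 3*pi/3 = pi and R^3 = cos(pi) - sin(pi)*γ23.
cos(pi) = -1 and sin(pi) = 0, so R^3 = -1. The total rotation 2*pi is 1 full turn, so every vector returns to itself, yet the rotor is -1, on the OTHER sheet of the double cover (an odd number of 2*pi turns).
Answer: -1


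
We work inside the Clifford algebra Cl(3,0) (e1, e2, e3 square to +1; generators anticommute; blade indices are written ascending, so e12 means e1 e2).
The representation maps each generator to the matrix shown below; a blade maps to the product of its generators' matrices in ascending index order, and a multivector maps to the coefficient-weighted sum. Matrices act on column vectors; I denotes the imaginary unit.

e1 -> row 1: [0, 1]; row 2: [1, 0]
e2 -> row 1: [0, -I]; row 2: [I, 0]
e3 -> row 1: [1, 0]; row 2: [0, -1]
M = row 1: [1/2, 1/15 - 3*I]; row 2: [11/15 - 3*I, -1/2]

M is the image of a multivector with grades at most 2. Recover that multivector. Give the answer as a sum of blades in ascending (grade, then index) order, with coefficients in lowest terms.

Method: 1, rho(e1), rho(e2), rho(e3) form a trace-orthogonal basis of the 2x2 complex matrices (tr(X Y) = 2 if X = Y, else 0), so M = m0*1 + m1*rho(e1) + m2*rho(e2) + m3*rho(e3) with m0 = tr(M)/2 = 0, m1 = tr(M rho(e1))/2 = 2/5 - 3*I, m2 = tr(M rho(e2))/2 = -I/3, m3 = tr(M rho(e3))/2 = 1/2.
Multiplying table entries, the bivector images are rho(e12) = I*rho(e3), rho(e13) = -I*rho(e2), rho(e23) = I*rho(e1); with real blade coefficients the real parts of m0..m3 are the coefficients of 1, e1, e2, e3 and the imaginary parts give the bivectors (e23: Im m1, e13: -Im m2, e12: Im m3).
Answer: 2/5*e1 + 1/2*e3 + 1/3*e13 - 3*e23


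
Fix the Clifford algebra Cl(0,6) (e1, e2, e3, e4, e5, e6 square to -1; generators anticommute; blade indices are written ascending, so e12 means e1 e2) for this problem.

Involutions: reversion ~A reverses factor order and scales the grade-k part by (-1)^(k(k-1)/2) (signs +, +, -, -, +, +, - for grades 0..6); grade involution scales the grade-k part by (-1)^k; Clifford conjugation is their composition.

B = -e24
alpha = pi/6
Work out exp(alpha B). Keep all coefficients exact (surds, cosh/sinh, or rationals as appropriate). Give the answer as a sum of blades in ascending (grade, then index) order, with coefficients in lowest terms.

B^2 = (-1)^2*(e24)^2 = 1*(-1) = -1 (a basis 2-blade squares to minus the product of its generators' squares).
B^2 = -1 — a negative square means the series sums to a rotation: l = 1, alpha*l = pi/6, so exp(alpha B) = cos(pi/6) + (sin(pi/6)/1)*B = sqrt(3)/2 + (1/2)*B.
Answer: sqrt(3)/2 - 1/2*e24


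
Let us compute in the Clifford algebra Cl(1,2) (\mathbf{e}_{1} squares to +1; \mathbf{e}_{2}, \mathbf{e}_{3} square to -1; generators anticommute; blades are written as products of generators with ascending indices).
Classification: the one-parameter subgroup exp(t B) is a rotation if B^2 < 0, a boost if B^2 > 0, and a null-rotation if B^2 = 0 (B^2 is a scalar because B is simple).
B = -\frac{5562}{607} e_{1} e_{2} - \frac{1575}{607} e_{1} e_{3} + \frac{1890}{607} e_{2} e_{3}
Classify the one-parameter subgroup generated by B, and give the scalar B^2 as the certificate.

B^2 term by term: the squares give (-\frac{5562}{607})^2*(e_{1} e_{2})^2 + (-\frac{1575}{607})^2*(e_{1} e_{3})^2 + (\frac{1890}{607})^2*(e_{2} e_{3})^2 = \frac{30935844}{368449}*(+1) + \frac{2480625}{368449}*(+1) + \frac{3572100}{368449}*(-1) = 81 (each basis 2-blade squares to minus the product of its generators' squares); cross terms between blades sharing an index anticommute and cancel. So B^2 = 81.
Answer: boost, certificate B^2 = 81. Check the certificate: B^2 = 81, and that sign is decisive whatever form B takes.


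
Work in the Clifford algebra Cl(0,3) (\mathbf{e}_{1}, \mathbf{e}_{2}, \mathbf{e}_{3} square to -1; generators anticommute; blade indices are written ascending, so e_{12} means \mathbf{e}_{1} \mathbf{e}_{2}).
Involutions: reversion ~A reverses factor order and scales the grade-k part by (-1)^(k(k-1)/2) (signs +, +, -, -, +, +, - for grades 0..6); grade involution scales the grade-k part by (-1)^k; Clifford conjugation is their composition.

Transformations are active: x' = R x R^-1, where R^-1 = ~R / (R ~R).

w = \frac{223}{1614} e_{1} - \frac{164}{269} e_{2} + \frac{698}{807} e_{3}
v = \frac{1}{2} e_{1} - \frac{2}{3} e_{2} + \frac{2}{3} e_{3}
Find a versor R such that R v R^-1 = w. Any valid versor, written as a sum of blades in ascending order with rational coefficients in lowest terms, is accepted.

The midline construction: v and w both square to -\frac{41}{36}, so reflecting in their sum \frac{515}{807} e_{1} - \frac{1030}{807} e_{2} + \frac{412}{269} e_{3} exchanges them.
Answer: \frac{515}{807} e_{1} - \frac{1030}{807} e_{2} + \frac{412}{269} e_{3}


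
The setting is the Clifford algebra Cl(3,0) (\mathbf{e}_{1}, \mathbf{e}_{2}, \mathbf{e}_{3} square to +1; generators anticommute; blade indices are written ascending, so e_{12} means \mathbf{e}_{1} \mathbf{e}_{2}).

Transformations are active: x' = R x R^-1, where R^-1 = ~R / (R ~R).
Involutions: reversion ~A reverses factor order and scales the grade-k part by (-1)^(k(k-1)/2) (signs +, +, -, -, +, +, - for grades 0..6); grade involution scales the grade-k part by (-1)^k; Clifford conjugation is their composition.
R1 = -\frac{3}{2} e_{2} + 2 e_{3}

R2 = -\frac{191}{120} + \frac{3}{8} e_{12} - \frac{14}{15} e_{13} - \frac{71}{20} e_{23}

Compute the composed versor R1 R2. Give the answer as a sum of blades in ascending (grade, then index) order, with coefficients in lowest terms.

Distribute over the terms of R1 (each basis-blade product reordered to ascending indices, repeated generators contracted through their squares):
(-\frac{3}{2} e_{2}) R2 = \frac{9}{16} e_{1} + \frac{191}{80} e_{2} + \frac{213}{40} e_{3} - \frac{7}{5} e_{123}
(2 e_{3}) R2 = \frac{28}{15} e_{1} + \frac{71}{10} e_{2} - \frac{191}{60} e_{3} + \frac{3}{4} e_{123}
Summing the partial products and collecting blades:
Answer: \frac{583}{240} e_{1} + \frac{759}{80} e_{2} + \frac{257}{120} e_{3} - \frac{13}{20} e_{123}


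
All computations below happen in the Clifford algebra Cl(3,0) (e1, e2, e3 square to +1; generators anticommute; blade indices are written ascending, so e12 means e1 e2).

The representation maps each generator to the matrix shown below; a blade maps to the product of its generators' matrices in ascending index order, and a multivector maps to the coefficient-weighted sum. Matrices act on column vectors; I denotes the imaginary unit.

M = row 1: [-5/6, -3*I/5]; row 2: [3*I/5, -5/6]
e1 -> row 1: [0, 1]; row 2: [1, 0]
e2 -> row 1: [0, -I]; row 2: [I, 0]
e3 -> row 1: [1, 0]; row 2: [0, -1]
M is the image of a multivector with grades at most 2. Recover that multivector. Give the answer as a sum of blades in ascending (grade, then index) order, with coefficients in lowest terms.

Method: 1, rho(e1), rho(e2), rho(e3) form a trace-orthogonal basis of the 2x2 complex matrices (tr(X Y) = 2 if X = Y, else 0), so M = m0*1 + m1*rho(e1) + m2*rho(e2) + m3*rho(e3) with m0 = tr(M)/2 = -5/6, m1 = tr(M rho(e1))/2 = 0, m2 = tr(M rho(e2))/2 = 3/5, m3 = tr(M rho(e3))/2 = 0.
Multiplying table entries, the bivector images are rho(e12) = I*rho(e3), rho(e13) = -I*rho(e2), rho(e23) = I*rho(e1); with real blade coefficients the real parts of m0..m3 are the coefficients of 1, e1, e2, e3 and the imaginary parts give the bivectors (e23: Im m1, e13: -Im m2, e12: Im m3).
Answer: -5/6 + 3/5*e2


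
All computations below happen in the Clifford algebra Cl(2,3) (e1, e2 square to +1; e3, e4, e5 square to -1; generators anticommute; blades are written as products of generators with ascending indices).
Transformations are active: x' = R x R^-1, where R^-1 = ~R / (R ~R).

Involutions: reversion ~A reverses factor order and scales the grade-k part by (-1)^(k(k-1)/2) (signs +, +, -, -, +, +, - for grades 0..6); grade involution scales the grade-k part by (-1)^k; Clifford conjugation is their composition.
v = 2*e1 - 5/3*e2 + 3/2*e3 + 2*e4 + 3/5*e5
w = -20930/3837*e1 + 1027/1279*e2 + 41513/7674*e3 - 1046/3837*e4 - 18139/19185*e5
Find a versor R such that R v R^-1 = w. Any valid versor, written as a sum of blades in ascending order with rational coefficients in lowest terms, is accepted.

Equal squares first: v^2 = w^2 = 151/900. Then v + w = -13256/3837*e1 - 3314/3837*e2 + 26512/3837*e3 + 6628/3837*e4 - 6628/19185*e5 is a versor taking v to w, provided it is invertible.
Answer: -13256/3837*e1 - 3314/3837*e2 + 26512/3837*e3 + 6628/3837*e4 - 6628/19185*e5


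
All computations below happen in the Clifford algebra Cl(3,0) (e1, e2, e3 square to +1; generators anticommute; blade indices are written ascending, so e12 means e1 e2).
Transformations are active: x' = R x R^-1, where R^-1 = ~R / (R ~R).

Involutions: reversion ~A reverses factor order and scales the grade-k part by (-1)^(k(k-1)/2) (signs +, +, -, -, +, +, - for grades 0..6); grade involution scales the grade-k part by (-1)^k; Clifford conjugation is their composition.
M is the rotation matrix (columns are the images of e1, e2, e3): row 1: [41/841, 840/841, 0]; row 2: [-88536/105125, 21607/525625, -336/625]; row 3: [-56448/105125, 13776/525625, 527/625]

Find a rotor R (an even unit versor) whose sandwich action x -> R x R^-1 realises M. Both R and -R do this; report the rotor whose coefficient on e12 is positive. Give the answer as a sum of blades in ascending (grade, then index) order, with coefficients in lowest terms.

Method: write R = a + b12*e12 + b13*e13 + b23*e23 with a^2 + b12^2 + b13^2 + b23^2 = 1 (so R^-1 = ~R). Expanding the columns R e_j ~R gives tr M = 4a^2 - 1 and, from the antisymmetric part, M21 - M12 = -4a*b12, M13 - M31 = 4a*b13, M32 - M23 = -4a*b23.
Here tr M = 490439/525625, so a^2 = (1 + tr M)/4 = 254016/525625 and a = ±504/725. Taking a = 504/725: M21 - M12 = -193536/105125, M13 - M31 = 56448/105125, M32 - M23 = 296352/525625, giving b12 = 96/145, b13 = 28/145, b23 = -147/725, i.e. R = 504/725 + 96/145*e12 + 28/145*e13 - 147/725*e23.
Its e12 coefficient is already positive.
Answer: 504/725 + 96/145*e12 + 28/145*e13 - 147/725*e23. Sheet selection: the two-to-one cover makes ±R indistinguishable at the matrix level (trace 490439/525625), so uniqueness comes from the required sign on e12.


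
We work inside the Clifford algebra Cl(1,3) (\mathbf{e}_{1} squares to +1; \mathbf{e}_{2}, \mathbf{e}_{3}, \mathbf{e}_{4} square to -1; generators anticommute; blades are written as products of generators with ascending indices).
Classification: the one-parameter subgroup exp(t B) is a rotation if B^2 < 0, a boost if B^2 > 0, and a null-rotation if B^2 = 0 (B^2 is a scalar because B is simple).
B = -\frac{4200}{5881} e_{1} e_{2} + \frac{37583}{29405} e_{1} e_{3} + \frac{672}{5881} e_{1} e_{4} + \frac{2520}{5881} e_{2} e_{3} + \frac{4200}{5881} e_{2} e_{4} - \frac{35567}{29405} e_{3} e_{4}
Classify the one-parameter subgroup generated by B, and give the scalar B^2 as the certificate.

B^2 term by term: the squares give (-\frac{4200}{5881})^2*(e_{1} e_{2})^2 + (\frac{37583}{29405})^2*(e_{1} e_{3})^2 + (\frac{672}{5881})^2*(e_{1} e_{4})^2 + (\frac{2520}{5881})^2*(e_{2} e_{3})^2 + (\frac{4200}{5881})^2*(e_{2} e_{4})^2 + (-\frac{35567}{29405})^2*(e_{3} e_{4})^2 = \frac{17640000}{34586161}*(+1) + \frac{1412481889}{864654025}*(+1) + \frac{451584}{34586161}*(+1) + \frac{6350400}{34586161}*(-1) + \frac{17640000}{34586161}*(-1) + \frac{1265011489}{864654025}*(-1) = 0 (each basis 2-blade squares to minus the product of its generators' squares); cross terms between blades sharing an index anticommute and cancel; the commuting (index-disjoint) pairs give grade-4 terms 2*c*c'*(blade product), which cancel blade by blade — e_{1} e_{2} e_{3} e_{4}: \frac{59752560}{34586161} - \frac{63139440}{34586161} + \frac{3386880}{34586161} = 0 — confirming B is simple. So B^2 = 0.
Answer: null-rotation, certificate B^2 = 0. The invariant at work: B^2 = 0 is unchanged by conjugation, hence its sign classifies the subgroup whatever basis B is written in.


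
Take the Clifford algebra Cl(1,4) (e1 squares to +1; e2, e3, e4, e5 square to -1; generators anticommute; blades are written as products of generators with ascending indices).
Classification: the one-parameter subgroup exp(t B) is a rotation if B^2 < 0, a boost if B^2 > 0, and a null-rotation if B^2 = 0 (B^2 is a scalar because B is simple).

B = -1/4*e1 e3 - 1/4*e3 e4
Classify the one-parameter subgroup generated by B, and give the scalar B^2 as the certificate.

B^2 term by term: the squares give (-1/4)^2*(e1 e3)^2 + (-1/4)^2*(e3 e4)^2 = 1/16*(+1) + 1/16*(-1) = 0 (each basis 2-blade squares to minus the product of its generators' squares); cross terms between blades sharing an index anticommute and cancel. So B^2 = 0.
Answer: null-rotation, certificate B^2 = 0. The class reads off the invariant scalar 0 directly.


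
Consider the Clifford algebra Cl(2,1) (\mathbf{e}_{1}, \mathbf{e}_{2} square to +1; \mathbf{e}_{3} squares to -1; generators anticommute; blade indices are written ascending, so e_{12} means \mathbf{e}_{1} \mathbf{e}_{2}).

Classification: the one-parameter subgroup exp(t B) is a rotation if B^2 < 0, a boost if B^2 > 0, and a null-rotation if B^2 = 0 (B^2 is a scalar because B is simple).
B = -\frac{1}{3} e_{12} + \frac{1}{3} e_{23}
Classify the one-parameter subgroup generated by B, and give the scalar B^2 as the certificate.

B^2 term by term: the squares give (-\frac{1}{3})^2*(e_{12})^2 + (\frac{1}{3})^2*(e_{23})^2 = \frac{1}{9}*(-1) + \frac{1}{9}*(+1) = 0 (each basis 2-blade squares to minus the product of its generators' squares); cross terms between blades sharing an index anticommute and cancel. So B^2 = 0.
Answer: null-rotation, certificate B^2 = 0. Check the certificate: B^2 = 0, and that sign is decisive whatever form B takes.


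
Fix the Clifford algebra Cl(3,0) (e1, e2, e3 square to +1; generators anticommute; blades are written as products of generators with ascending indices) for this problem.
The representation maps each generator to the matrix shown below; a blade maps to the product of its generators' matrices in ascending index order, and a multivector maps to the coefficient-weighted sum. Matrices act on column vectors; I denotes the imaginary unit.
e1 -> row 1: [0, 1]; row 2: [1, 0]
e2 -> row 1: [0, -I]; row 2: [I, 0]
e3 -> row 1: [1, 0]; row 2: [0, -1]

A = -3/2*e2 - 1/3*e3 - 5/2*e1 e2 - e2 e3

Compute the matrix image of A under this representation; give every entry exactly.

Bivector images (products of the table entries): rho(e1 e2) = rho(e1)rho(e2) = row 1: [I, 0]; row 2: [0, -I]; rho(e2 e3) = rho(e2)rho(e3) = row 1: [0, I]; row 2: [I, 0].
M = (-3/2)*rho(e2) + (-1/3)*rho(e3) + (-5/2)*rho(e1 e2) + (-1)*rho(e2 e3), summed entrywise:
Answer: row 1: [-1/3 - 5*I/2, I/2]; row 2: [-5*I/2, 1/3 + 5*I/2]


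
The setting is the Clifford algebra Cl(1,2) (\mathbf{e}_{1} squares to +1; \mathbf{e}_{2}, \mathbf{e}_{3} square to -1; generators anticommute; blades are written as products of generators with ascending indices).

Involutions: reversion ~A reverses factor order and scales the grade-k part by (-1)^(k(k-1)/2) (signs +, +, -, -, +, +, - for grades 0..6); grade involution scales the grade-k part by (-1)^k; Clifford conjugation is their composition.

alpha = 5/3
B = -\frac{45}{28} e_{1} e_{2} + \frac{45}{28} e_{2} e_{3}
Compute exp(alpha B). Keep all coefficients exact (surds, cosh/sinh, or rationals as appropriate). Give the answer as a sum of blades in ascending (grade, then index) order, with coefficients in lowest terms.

B^2 term by term: the squares give (-\frac{45}{28})^2*(e_{1} e_{2})^2 + (\frac{45}{28})^2*(e_{2} e_{3})^2 = \frac{2025}{784}*(+1) + \frac{2025}{784}*(-1) = 0 (each basis 2-blade squares to minus the product of its generators' squares); cross terms between blades sharing an index anticommute and cancel. So B^2 = 0.
B^2 = 0, and the exponential is exactly linear here: exp(alpha B) = 1 + alpha B (parabolic case).
Answer: 1 - \frac{75}{28} e_{1} e_{2} + \frac{75}{28} e_{2} e_{3}


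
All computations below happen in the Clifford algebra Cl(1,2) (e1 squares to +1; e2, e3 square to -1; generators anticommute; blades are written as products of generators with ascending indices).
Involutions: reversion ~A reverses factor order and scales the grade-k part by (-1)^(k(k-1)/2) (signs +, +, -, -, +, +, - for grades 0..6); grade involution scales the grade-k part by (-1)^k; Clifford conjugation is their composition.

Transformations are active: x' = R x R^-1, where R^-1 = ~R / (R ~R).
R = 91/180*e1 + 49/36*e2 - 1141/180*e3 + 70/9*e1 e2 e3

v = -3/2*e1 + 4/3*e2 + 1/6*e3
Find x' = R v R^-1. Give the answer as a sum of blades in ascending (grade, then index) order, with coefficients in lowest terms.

~R = 91/180*e1 + 49/36*e2 - 1141/180*e3 - 70/9*e1 e2 e3, and R ~R = 2695/144, so R^-1 = ~R / (2695/144).
R v = -91/60 + 511/360*e1 e2 + 511/540*e1 e3 - 3227/1080*e2 e3
Answer: -79109/74250*e1 - 518/675*e2 - 7897/24750*e3


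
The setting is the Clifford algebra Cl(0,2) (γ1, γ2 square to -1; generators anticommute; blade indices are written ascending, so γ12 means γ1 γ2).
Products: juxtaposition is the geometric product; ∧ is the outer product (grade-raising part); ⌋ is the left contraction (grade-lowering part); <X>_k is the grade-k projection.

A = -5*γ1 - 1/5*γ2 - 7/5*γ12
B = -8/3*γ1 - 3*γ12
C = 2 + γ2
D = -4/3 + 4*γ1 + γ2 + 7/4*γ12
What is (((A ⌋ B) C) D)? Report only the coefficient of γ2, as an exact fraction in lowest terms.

step 1: -263/15 + 3/5*γ1 - 15*γ2
step 2: -301/15 + 6/5*γ1 - 713/15*γ2 + 3/5*γ12
step 3: 12319/180 - 3313/20*γ1 + 785/18*γ2 + 1865/12*γ12
Answer: 785/18


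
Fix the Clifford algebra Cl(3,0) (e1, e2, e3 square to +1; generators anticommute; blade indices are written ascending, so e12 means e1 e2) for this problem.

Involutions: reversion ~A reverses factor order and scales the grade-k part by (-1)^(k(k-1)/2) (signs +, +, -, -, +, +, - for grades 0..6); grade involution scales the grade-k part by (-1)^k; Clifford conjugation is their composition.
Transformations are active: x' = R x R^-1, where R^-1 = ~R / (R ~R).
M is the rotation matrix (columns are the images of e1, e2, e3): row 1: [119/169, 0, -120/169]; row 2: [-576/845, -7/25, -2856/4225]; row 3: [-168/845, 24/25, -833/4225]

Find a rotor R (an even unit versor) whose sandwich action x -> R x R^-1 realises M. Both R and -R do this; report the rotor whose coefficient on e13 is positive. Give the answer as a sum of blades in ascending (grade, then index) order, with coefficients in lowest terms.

Method: write R = a + b12*e12 + b13*e13 + b23*e23 with a^2 + b12^2 + b13^2 + b23^2 = 1 (so R^-1 = ~R). Expanding the columns R e_j ~R gives tr M = 4a^2 - 1 and, from the antisymmetric part, M21 - M12 = -4a*b12, M13 - M31 = 4a*b13, M32 - M23 = -4a*b23.
Here tr M = 959/4225, so a^2 = (1 + tr M)/4 = 1296/4225 and a = ±36/65. Taking a = 36/65: M21 - M12 = -576/845, M13 - M31 = -432/845, M32 - M23 = 6912/4225, giving b12 = 4/13, b13 = -3/13, b23 = -48/65, i.e. R = 36/65 + 4/13*e12 - 3/13*e13 - 48/65*e23.
Its e13 coefficient is negative, so report the other preimage -R.
Answer: -36/65 - 4/13*e12 + 3/13*e13 + 48/65*e23. Note: both R and -R realise this M (trace 959/4225); the covering map identifies them, and the e13-coefficient sign is the tie-breaker.


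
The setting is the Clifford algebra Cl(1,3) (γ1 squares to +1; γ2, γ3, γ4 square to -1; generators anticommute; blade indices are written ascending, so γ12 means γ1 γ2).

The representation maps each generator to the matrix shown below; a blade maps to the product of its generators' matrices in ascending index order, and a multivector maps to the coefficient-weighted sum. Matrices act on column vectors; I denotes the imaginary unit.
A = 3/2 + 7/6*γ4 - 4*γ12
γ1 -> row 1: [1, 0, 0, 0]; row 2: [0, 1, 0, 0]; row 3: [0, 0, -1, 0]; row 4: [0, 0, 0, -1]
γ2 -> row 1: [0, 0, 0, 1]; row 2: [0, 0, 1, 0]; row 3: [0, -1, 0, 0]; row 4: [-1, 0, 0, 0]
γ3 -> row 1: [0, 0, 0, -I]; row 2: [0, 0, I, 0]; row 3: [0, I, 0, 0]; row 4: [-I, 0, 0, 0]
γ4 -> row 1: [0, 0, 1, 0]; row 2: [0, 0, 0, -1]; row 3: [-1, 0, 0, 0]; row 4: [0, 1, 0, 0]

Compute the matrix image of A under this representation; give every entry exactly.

Bivector images (products of the table entries): rho(γ12) = rho(γ1)rho(γ2) = row 1: [0, 0, 0, 1]; row 2: [0, 0, 1, 0]; row 3: [0, 1, 0, 0]; row 4: [1, 0, 0, 0].
M = (3/2)*1 + (7/6)*rho(γ4) + (-4)*rho(γ12), summed entrywise (1 is the identity matrix):
Answer: row 1: [3/2, 0, 7/6, -4]; row 2: [0, 3/2, -4, -7/6]; row 3: [-7/6, -4, 3/2, 0]; row 4: [-4, 7/6, 0, 3/2]


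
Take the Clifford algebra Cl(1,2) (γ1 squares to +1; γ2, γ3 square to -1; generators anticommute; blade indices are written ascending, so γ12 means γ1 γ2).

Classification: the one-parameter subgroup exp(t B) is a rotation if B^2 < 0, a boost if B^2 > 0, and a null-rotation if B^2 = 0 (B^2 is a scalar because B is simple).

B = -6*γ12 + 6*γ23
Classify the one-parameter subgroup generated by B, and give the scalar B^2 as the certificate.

B^2 term by term: the squares give (-6)^2*(γ12)^2 + (6)^2*(γ23)^2 = 36*(+1) + 36*(-1) = 0 (each basis 2-blade squares to minus the product of its generators' squares); cross terms between blades sharing an index anticommute and cancel. So B^2 = 0.
Answer: null-rotation, certificate B^2 = 0. The scalar 0 is the complete invariant here: its sign names the subgroup type.


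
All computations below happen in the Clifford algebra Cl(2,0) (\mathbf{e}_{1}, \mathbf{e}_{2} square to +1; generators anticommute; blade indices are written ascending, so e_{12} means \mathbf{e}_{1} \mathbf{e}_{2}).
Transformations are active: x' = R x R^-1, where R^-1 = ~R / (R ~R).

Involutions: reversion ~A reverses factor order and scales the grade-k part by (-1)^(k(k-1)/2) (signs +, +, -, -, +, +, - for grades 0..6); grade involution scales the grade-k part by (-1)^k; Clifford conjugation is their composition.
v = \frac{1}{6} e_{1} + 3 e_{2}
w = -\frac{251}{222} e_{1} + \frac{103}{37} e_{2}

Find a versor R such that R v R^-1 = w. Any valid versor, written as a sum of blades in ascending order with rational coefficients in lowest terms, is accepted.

Construction: equal norms (both \frac{325}{36}) license R = v + w = -\frac{107}{111} e_{1} + \frac{214}{37} e_{2} — nothing changes along that direction, while (v - w)/2 changes sign, so v maps onto w.
Answer: -\frac{107}{111} e_{1} + \frac{214}{37} e_{2}


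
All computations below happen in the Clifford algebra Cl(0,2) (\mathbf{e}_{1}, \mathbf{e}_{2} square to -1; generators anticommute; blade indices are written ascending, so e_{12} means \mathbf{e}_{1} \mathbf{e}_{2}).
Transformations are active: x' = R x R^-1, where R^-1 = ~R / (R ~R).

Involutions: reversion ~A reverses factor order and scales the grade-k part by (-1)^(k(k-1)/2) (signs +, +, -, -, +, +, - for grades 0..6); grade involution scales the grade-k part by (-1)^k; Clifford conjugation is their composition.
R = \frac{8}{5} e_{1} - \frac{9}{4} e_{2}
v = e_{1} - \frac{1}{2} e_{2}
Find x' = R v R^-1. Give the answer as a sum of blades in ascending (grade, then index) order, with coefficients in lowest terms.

~R = \frac{8}{5} e_{1} - \frac{9}{4} e_{2}, and R ~R = -\frac{3049}{400}, so R^-1 = ~R / (-\frac{3049}{400}).
R v = -\frac{109}{40} + \frac{29}{20} e_{12}
Answer: \frac{439}{3049} e_{1} - \frac{6761}{6098} e_{2}
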